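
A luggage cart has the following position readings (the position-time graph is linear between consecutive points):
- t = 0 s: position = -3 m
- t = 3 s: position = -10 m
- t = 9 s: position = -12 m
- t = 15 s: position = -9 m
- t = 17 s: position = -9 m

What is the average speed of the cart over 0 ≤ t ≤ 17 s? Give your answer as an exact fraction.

Average speed = (total path length)/(elapsed time); on a piecewise-linear x-t graph the path length is Σ|Δx|.
0–3 s: |Δx| = |-10 − -3| = 7 m
3–9 s: |Δx| = |-12 − -10| = 2 m
9–15 s: |Δx| = |-9 − -12| = 3 m
15–17 s: |Δx| = |-9 − -9| = 0 m
Total path = 12 m; average speed = 12/17 = 12/17 m/s.

12/17 m/s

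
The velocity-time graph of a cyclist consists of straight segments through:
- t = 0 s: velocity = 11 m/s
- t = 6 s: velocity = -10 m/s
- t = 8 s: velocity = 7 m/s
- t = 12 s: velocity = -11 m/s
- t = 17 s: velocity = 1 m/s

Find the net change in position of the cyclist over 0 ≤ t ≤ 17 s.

Displacement is the signed area under the v-t curve.
0–6 s: ½(11 + -10)(6) = 3 m
6–8 s: ½(-10 + 7)(2) = -3 m
8–12 s: ½(7 + -11)(4) = -8 m
12–17 s: ½(-11 + 1)(5) = -25 m
Net displacement = -33 m

-33 m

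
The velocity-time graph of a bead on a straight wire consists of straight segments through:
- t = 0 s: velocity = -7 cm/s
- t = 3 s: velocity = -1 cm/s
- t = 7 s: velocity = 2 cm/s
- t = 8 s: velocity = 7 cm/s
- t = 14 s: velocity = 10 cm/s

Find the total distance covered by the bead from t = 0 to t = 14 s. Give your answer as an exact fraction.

Distance (not displacement) is the total path length: add the absolute areas under v-t.
0–3 s: |½(-7 + -1)(3)| = 12 cm
3–7 s: v = 0 at t = 13/3 s; triangle areas 2/3 + 8/3 = 10/3 cm
7–8 s: |½(2 + 7)(1)| = 4.5 cm
8–14 s: |½(7 + 10)(6)| = 51 cm
Total distance = 425/6 cm

425/6 cm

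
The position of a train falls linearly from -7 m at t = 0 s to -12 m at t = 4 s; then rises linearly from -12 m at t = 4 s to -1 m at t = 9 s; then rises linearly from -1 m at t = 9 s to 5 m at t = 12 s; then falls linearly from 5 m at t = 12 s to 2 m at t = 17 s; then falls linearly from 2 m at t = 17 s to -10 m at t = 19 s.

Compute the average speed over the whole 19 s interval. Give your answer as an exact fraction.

Average speed = (total path length)/(elapsed time); on a piecewise-linear x-t graph the path length is Σ|Δx|.
0–4 s: |Δx| = |-12 − -7| = 5 m
4–9 s: |Δx| = |-1 − -12| = 11 m
9–12 s: |Δx| = |5 − -1| = 6 m
12–17 s: |Δx| = |2 − 5| = 3 m
17–19 s: |Δx| = |-10 − 2| = 12 m
Total path = 37 m; average speed = 37/19 = 37/19 m/s.

37/19 m/s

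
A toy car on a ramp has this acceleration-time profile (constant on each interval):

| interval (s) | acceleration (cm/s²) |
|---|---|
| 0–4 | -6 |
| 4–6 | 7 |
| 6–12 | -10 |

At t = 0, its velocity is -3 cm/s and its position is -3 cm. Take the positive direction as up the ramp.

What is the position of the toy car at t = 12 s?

On each constant-a segment, Δv = aΔt and Δx = v₀Δt + ½aΔt²; chain segment to segment.
0–4 s: v starts -3 cm/s; Δx = -3·4 + ½·-6·4² = -60 cm; v ends -27 cm/s.
4–6 s: v starts -27 cm/s; Δx = -27·2 + ½·7·2² = -40 cm; v ends -13 cm/s.
6–12 s: v starts -13 cm/s; Δx = -13·6 + ½·-10·6² = -258 cm; v ends -73 cm/s.
x(12) = -3 + Σ Δx = -361 cm.

-361 cm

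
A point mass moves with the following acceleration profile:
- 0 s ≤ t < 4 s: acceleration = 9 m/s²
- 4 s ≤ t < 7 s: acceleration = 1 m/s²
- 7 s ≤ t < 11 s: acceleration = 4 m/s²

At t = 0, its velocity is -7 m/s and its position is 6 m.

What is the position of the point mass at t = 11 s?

301.5 m

On each constant-a segment, Δv = aΔt and Δx = v₀Δt + ½aΔt²; chain segment to segment.
0–4 s: v starts -7 m/s; Δx = -7·4 + ½·9·4² = 44 m; v ends 29 m/s.
4–7 s: v starts 29 m/s; Δx = 29·3 + ½·1·3² = 91.5 m; v ends 32 m/s.
7–11 s: v starts 32 m/s; Δx = 32·4 + ½·4·4² = 160 m; v ends 48 m/s.
x(11) = 6 + Σ Δx = 301.5 m.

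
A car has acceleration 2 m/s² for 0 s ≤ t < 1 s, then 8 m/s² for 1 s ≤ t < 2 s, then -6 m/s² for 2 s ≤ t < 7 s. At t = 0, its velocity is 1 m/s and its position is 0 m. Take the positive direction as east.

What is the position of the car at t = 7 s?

-11 m

On each constant-a segment, Δv = aΔt and Δx = v₀Δt + ½aΔt²; chain segment to segment.
0–1 s: v starts 1 m/s; Δx = 1·1 + ½·2·1² = 2 m; v ends 3 m/s.
1–2 s: v starts 3 m/s; Δx = 3·1 + ½·8·1² = 7 m; v ends 11 m/s.
2–7 s: v starts 11 m/s; Δx = 11·5 + ½·-6·5² = -20 m; v ends -19 m/s.
x(7) = 0 + Σ Δx = -11 m.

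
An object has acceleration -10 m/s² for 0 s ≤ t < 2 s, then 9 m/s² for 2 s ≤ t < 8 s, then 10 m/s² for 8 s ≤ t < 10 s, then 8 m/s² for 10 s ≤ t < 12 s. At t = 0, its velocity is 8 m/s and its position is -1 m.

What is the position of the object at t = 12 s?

On each constant-a segment, Δv = aΔt and Δx = v₀Δt + ½aΔt²; chain segment to segment.
0–2 s: v starts 8 m/s; Δx = 8·2 + ½·-10·2² = -4 m; v ends -12 m/s.
2–8 s: v starts -12 m/s; Δx = -12·6 + ½·9·6² = 90 m; v ends 42 m/s.
8–10 s: v starts 42 m/s; Δx = 42·2 + ½·10·2² = 104 m; v ends 62 m/s.
10–12 s: v starts 62 m/s; Δx = 62·2 + ½·8·2² = 140 m; v ends 78 m/s.
x(12) = -1 + Σ Δx = 329 m.

329 m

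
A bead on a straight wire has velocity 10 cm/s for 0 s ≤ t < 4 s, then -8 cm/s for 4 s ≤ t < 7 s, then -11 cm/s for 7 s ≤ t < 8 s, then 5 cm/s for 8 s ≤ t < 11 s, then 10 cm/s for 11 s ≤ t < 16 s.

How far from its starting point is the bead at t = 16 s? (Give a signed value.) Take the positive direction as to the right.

Displacement is the signed area under the v-t curve.
0–4 s: 10 × 4 = 40 cm
4–7 s: -8 × 3 = -24 cm
7–8 s: -11 × 1 = -11 cm
8–11 s: 5 × 3 = 15 cm
11–16 s: 10 × 5 = 50 cm
Net displacement = 70 cm

70 cm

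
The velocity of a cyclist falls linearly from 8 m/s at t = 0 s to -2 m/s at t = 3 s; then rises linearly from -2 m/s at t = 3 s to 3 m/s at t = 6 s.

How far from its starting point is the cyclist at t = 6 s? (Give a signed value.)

Displacement is the signed area under the v-t curve.
0–3 s: ½(8 + -2)(3) = 9 m
3–6 s: ½(-2 + 3)(3) = 1.5 m
Net displacement = 10.5 m

10.5 m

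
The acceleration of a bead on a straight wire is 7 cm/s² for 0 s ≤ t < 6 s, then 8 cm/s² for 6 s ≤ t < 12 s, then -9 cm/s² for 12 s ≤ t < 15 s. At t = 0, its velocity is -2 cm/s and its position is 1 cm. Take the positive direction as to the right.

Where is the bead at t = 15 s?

On each constant-a segment, Δv = aΔt and Δx = v₀Δt + ½aΔt²; chain segment to segment.
0–6 s: v starts -2 cm/s; Δx = -2·6 + ½·7·6² = 114 cm; v ends 40 cm/s.
6–12 s: v starts 40 cm/s; Δx = 40·6 + ½·8·6² = 384 cm; v ends 88 cm/s.
12–15 s: v starts 88 cm/s; Δx = 88·3 + ½·-9·3² = 223.5 cm; v ends 61 cm/s.
x(15) = 1 + Σ Δx = 722.5 cm.

722.5 cm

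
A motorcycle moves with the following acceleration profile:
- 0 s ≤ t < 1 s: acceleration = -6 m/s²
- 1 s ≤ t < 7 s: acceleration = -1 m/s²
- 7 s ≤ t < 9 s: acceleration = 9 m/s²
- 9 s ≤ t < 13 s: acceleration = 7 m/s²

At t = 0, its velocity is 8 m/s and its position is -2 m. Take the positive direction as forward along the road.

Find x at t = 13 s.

On each constant-a segment, Δv = aΔt and Δx = v₀Δt + ½aΔt²; chain segment to segment.
0–1 s: v starts 8 m/s; Δx = 8·1 + ½·-6·1² = 5 m; v ends 2 m/s.
1–7 s: v starts 2 m/s; Δx = 2·6 + ½·-1·6² = -6 m; v ends -4 m/s.
7–9 s: v starts -4 m/s; Δx = -4·2 + ½·9·2² = 10 m; v ends 14 m/s.
9–13 s: v starts 14 m/s; Δx = 14·4 + ½·7·4² = 112 m; v ends 42 m/s.
x(13) = -2 + Σ Δx = 119 m.

119 m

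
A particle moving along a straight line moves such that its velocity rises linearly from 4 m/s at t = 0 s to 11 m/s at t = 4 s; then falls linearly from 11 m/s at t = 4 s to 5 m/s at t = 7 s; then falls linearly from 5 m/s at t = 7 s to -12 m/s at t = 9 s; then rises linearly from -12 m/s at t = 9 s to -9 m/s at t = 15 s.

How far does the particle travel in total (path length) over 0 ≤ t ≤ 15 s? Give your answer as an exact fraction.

2158/17 m

Distance (not displacement) is the total path length: add the absolute areas under v-t.
0–4 s: |½(4 + 11)(4)| = 30 m
4–7 s: |½(11 + 5)(3)| = 24 m
7–9 s: v = 0 at t = 129/17 s; triangle areas 25/17 + 144/17 = 169/17 m
9–15 s: |½(-12 + -9)(6)| = 63 m
Total distance = 2158/17 m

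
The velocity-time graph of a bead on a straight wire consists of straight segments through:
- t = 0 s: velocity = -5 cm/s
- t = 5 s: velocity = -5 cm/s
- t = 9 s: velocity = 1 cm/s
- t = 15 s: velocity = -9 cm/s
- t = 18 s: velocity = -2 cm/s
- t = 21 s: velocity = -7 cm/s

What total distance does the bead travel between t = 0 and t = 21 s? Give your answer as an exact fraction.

Total distance travelled is ∫|v| dt — sum the magnitudes of each area piece.
0–5 s: |-5| × 5 = 25 cm
5–9 s: v = 0 at t = 25/3 s; triangle areas 25/3 + 1/3 = 26/3 cm
9–15 s: v = 0 at t = 9.6 s; triangle areas 0.3 + 24.3 = 24.6 cm
15–18 s: |½(-9 + -2)(3)| = 16.5 cm
18–21 s: |½(-2 + -7)(3)| = 13.5 cm
Total distance = 1324/15 cm

1324/15 cm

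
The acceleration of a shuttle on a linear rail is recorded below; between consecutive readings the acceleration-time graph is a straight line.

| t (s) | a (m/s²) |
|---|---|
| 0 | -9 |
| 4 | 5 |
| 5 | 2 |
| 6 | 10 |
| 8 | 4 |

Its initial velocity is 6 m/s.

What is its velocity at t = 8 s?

Δv equals the area under the a-t graph; then v = v₀ + Δv.
0–4 s: ½(-9 + 5)(4) = -8 m/s
4–5 s: ½(5 + 2)(1) = 3.5 m/s
5–6 s: ½(2 + 10)(1) = 6 m/s
6–8 s: ½(10 + 4)(2) = 14 m/s
Δv = 15.5 m/s, so v(8) = 6 + (15.5) = 21.5 m/s.

21.5 m/s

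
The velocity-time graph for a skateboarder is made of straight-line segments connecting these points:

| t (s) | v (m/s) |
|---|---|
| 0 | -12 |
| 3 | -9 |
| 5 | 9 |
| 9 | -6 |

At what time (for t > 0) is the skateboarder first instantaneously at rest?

t = 4 s

v changes sign on 3–5 s (from -9 to 9); the graph is linear there, so v = 0 at t = 3 + (9)·(5 − 3)/(9 − -9) = 4 s.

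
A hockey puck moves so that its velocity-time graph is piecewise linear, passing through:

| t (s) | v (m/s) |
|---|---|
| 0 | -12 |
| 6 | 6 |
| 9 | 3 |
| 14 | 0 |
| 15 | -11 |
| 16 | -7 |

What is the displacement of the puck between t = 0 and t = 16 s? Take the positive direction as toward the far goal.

-11.5 m

Displacement is the signed area under the v-t curve.
0–6 s: ½(-12 + 6)(6) = -18 m
6–9 s: ½(6 + 3)(3) = 13.5 m
9–14 s: ½(3 + 0)(5) = 7.5 m
14–15 s: ½(0 + -11)(1) = -5.5 m
15–16 s: ½(-11 + -7)(1) = -9 m
Net displacement = -11.5 m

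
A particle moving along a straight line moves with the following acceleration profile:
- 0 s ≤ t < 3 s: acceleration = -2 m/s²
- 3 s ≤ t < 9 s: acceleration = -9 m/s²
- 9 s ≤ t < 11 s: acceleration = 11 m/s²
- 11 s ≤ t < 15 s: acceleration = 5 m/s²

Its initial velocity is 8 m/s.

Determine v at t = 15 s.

Δv equals the area under the a-t graph; then v = v₀ + Δv.
0–3 s: -2 × 3 = -6 m/s
3–9 s: -9 × 6 = -54 m/s
9–11 s: 11 × 2 = 22 m/s
11–15 s: 5 × 4 = 20 m/s
Δv = -18 m/s, so v(15) = 8 + (-18) = -10 m/s.

-10 m/s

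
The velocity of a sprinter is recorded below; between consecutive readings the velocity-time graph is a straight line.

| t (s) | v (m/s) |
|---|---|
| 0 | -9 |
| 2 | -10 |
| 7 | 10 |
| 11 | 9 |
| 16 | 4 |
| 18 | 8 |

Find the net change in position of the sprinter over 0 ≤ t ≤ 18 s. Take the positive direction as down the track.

Net displacement equals the area under the velocity-time graph (areas below the axis count negative).
0–2 s: ½(-9 + -10)(2) = -19 m
2–7 s: ½(-10 + 10)(5) = 0 m
7–11 s: ½(10 + 9)(4) = 38 m
11–16 s: ½(9 + 4)(5) = 32.5 m
16–18 s: ½(4 + 8)(2) = 12 m
Net displacement = 63.5 m

63.5 m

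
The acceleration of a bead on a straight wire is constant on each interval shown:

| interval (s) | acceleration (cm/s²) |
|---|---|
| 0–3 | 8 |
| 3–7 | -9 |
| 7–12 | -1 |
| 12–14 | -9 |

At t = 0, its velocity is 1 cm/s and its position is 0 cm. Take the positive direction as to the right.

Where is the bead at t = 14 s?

On each constant-a segment, Δv = aΔt and Δx = v₀Δt + ½aΔt²; chain segment to segment.
0–3 s: v starts 1 cm/s; Δx = 1·3 + ½·8·3² = 39 cm; v ends 25 cm/s.
3–7 s: v starts 25 cm/s; Δx = 25·4 + ½·-9·4² = 28 cm; v ends -11 cm/s.
7–12 s: v starts -11 cm/s; Δx = -11·5 + ½·-1·5² = -67.5 cm; v ends -16 cm/s.
12–14 s: v starts -16 cm/s; Δx = -16·2 + ½·-9·2² = -50 cm; v ends -34 cm/s.
x(14) = 0 + Σ Δx = -50.5 cm.

-50.5 cm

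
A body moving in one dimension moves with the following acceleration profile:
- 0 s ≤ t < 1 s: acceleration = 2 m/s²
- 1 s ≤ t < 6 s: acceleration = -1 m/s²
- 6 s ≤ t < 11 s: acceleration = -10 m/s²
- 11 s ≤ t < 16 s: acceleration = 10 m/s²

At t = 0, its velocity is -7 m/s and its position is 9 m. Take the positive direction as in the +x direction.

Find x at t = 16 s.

-384.5 m

On each constant-a segment, Δv = aΔt and Δx = v₀Δt + ½aΔt²; chain segment to segment.
0–1 s: v starts -7 m/s; Δx = -7·1 + ½·2·1² = -6 m; v ends -5 m/s.
1–6 s: v starts -5 m/s; Δx = -5·5 + ½·-1·5² = -37.5 m; v ends -10 m/s.
6–11 s: v starts -10 m/s; Δx = -10·5 + ½·-10·5² = -175 m; v ends -60 m/s.
11–16 s: v starts -60 m/s; Δx = -60·5 + ½·10·5² = -175 m; v ends -10 m/s.
x(16) = 9 + Σ Δx = -384.5 m.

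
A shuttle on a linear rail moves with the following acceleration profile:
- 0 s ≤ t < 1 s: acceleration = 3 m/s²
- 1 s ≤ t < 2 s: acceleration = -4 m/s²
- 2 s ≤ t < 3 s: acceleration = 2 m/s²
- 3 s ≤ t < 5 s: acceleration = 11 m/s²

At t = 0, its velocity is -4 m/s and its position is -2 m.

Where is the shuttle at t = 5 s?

On each constant-a segment, Δv = aΔt and Δx = v₀Δt + ½aΔt²; chain segment to segment.
0–1 s: v starts -4 m/s; Δx = -4·1 + ½·3·1² = -2.5 m; v ends -1 m/s.
1–2 s: v starts -1 m/s; Δx = -1·1 + ½·-4·1² = -3 m; v ends -5 m/s.
2–3 s: v starts -5 m/s; Δx = -5·1 + ½·2·1² = -4 m; v ends -3 m/s.
3–5 s: v starts -3 m/s; Δx = -3·2 + ½·11·2² = 16 m; v ends 19 m/s.
x(5) = -2 + Σ Δx = 4.5 m.

4.5 m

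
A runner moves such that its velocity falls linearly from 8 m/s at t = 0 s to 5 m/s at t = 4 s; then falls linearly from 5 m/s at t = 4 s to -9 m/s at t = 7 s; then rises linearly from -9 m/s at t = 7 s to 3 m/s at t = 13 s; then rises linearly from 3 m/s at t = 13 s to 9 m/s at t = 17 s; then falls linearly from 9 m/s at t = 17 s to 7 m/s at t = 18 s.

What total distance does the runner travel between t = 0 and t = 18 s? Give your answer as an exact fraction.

Distance (not displacement) is the total path length: add the absolute areas under v-t.
0–4 s: |½(8 + 5)(4)| = 26 m
4–7 s: v = 0 at t = 71/14 s; triangle areas 75/28 + 243/28 = 159/14 m
7–13 s: v = 0 at t = 11.5 s; triangle areas 20.25 + 2.25 = 22.5 m
13–17 s: |½(3 + 9)(4)| = 24 m
17–18 s: |½(9 + 7)(1)| = 8 m
Total distance = 643/7 m

643/7 m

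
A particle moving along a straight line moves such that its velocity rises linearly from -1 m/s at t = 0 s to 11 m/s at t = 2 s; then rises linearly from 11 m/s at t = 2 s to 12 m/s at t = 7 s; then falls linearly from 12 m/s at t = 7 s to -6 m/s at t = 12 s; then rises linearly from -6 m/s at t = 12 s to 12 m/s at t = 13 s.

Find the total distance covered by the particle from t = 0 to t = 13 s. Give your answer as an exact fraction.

293/3 m

Distance (not displacement) is the total path length: add the absolute areas under v-t.
0–2 s: v = 0 at t = 1/6 s; triangle areas 1/12 + 121/12 = 61/6 m
2–7 s: |½(11 + 12)(5)| = 57.5 m
7–12 s: v = 0 at t = 31/3 s; triangle areas 20 + 5 = 25 m
12–13 s: v = 0 at t = 37/3 s; triangle areas 1 + 4 = 5 m
Total distance = 293/3 m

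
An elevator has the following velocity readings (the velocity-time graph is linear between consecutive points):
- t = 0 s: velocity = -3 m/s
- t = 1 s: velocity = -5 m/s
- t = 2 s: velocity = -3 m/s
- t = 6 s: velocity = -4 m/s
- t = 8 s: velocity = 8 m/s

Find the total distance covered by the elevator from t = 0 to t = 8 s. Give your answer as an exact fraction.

86/3 m

Distance (not displacement) is the total path length: add the absolute areas under v-t.
0–1 s: |½(-3 + -5)(1)| = 4 m
1–2 s: |½(-5 + -3)(1)| = 4 m
2–6 s: |½(-3 + -4)(4)| = 14 m
6–8 s: v = 0 at t = 20/3 s; triangle areas 4/3 + 16/3 = 20/3 m
Total distance = 86/3 m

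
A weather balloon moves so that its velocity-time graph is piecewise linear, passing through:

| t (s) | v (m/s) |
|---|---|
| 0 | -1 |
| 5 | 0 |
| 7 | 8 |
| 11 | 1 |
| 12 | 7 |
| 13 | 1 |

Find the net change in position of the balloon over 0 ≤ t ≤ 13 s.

31.5 m

Net displacement equals the area under the velocity-time graph (areas below the axis count negative).
0–5 s: ½(-1 + 0)(5) = -2.5 m
5–7 s: ½(0 + 8)(2) = 8 m
7–11 s: ½(8 + 1)(4) = 18 m
11–12 s: ½(1 + 7)(1) = 4 m
12–13 s: ½(7 + 1)(1) = 4 m
Net displacement = 31.5 m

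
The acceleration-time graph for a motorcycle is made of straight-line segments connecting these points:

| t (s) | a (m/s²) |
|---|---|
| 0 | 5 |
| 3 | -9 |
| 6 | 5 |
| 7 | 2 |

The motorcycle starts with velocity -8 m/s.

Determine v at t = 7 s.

Δv equals the area under the a-t graph; then v = v₀ + Δv.
0–3 s: ½(5 + -9)(3) = -6 m/s
3–6 s: ½(-9 + 5)(3) = -6 m/s
6–7 s: ½(5 + 2)(1) = 3.5 m/s
Δv = -8.5 m/s, so v(7) = -8 + (-8.5) = -16.5 m/s.

-16.5 m/s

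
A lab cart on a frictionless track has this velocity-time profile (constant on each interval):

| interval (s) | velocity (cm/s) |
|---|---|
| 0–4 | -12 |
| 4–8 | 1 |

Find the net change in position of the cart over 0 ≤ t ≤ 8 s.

-44 cm

Net displacement equals the area under the velocity-time graph (areas below the axis count negative).
0–4 s: -12 × 4 = -48 cm
4–8 s: 1 × 4 = 4 cm
Net displacement = -44 cm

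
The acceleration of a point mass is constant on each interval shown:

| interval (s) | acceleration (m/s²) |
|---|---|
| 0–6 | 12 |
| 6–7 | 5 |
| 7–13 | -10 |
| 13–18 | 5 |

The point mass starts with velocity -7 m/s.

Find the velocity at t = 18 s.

35 m/s

Δv equals the area under the a-t graph; then v = v₀ + Δv.
0–6 s: 12 × 6 = 72 m/s
6–7 s: 5 × 1 = 5 m/s
7–13 s: -10 × 6 = -60 m/s
13–18 s: 5 × 5 = 25 m/s
Δv = 42 m/s, so v(18) = -7 + (42) = 35 m/s.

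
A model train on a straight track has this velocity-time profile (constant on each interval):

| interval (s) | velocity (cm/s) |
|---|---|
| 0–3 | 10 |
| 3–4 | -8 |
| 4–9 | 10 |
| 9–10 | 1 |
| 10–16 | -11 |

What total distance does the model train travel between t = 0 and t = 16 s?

155 cm

Distance (not displacement) is the total path length: add the absolute areas under v-t.
0–3 s: |10| × 3 = 30 cm
3–4 s: |-8| × 1 = 8 cm
4–9 s: |10| × 5 = 50 cm
9–10 s: |1| × 1 = 1 cm
10–16 s: |-11| × 6 = 66 cm
Total distance = 155 cm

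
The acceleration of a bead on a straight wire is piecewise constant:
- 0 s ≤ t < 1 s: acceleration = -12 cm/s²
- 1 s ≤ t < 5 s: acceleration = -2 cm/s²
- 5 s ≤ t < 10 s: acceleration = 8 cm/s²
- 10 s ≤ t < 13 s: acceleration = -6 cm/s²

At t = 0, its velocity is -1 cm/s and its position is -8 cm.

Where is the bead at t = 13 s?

On each constant-a segment, Δv = aΔt and Δx = v₀Δt + ½aΔt²; chain segment to segment.
0–1 s: v starts -1 cm/s; Δx = -1·1 + ½·-12·1² = -7 cm; v ends -13 cm/s.
1–5 s: v starts -13 cm/s; Δx = -13·4 + ½·-2·4² = -68 cm; v ends -21 cm/s.
5–10 s: v starts -21 cm/s; Δx = -21·5 + ½·8·5² = -5 cm; v ends 19 cm/s.
10–13 s: v starts 19 cm/s; Δx = 19·3 + ½·-6·3² = 30 cm; v ends 1 cm/s.
x(13) = -8 + Σ Δx = -58 cm.

-58 cm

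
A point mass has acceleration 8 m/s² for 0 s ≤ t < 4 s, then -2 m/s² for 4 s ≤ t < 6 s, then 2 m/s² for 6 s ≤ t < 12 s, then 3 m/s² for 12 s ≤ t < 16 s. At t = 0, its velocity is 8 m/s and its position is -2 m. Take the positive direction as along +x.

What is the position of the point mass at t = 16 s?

638 m

On each constant-a segment, Δv = aΔt and Δx = v₀Δt + ½aΔt²; chain segment to segment.
0–4 s: v starts 8 m/s; Δx = 8·4 + ½·8·4² = 96 m; v ends 40 m/s.
4–6 s: v starts 40 m/s; Δx = 40·2 + ½·-2·2² = 76 m; v ends 36 m/s.
6–12 s: v starts 36 m/s; Δx = 36·6 + ½·2·6² = 252 m; v ends 48 m/s.
12–16 s: v starts 48 m/s; Δx = 48·4 + ½·3·4² = 216 m; v ends 60 m/s.
x(16) = -2 + Σ Δx = 638 m.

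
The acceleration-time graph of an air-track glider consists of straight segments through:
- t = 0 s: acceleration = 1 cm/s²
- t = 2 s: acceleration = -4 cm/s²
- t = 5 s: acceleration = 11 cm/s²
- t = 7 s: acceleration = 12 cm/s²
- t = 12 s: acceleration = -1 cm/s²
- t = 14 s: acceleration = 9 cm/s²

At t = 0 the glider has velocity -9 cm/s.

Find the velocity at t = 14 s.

Δv equals the area under the a-t graph; then v = v₀ + Δv.
0–2 s: ½(1 + -4)(2) = -3 cm/s
2–5 s: ½(-4 + 11)(3) = 10.5 cm/s
5–7 s: ½(11 + 12)(2) = 23 cm/s
7–12 s: ½(12 + -1)(5) = 27.5 cm/s
12–14 s: ½(-1 + 9)(2) = 8 cm/s
Δv = 66 cm/s, so v(14) = -9 + (66) = 57 cm/s.

57 cm/s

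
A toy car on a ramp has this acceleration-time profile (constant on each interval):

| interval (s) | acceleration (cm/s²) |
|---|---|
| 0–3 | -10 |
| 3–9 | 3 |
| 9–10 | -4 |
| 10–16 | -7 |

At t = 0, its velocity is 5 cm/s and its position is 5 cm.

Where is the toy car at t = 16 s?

-322 cm

On each constant-a segment, Δv = aΔt and Δx = v₀Δt + ½aΔt²; chain segment to segment.
0–3 s: v starts 5 cm/s; Δx = 5·3 + ½·-10·3² = -30 cm; v ends -25 cm/s.
3–9 s: v starts -25 cm/s; Δx = -25·6 + ½·3·6² = -96 cm; v ends -7 cm/s.
9–10 s: v starts -7 cm/s; Δx = -7·1 + ½·-4·1² = -9 cm; v ends -11 cm/s.
10–16 s: v starts -11 cm/s; Δx = -11·6 + ½·-7·6² = -192 cm; v ends -53 cm/s.
x(16) = 5 + Σ Δx = -322 cm.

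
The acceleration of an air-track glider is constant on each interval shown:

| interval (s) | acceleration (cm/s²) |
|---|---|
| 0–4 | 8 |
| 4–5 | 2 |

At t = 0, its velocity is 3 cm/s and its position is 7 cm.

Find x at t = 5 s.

119 cm

On each constant-a segment, Δv = aΔt and Δx = v₀Δt + ½aΔt²; chain segment to segment.
0–4 s: v starts 3 cm/s; Δx = 3·4 + ½·8·4² = 76 cm; v ends 35 cm/s.
4–5 s: v starts 35 cm/s; Δx = 35·1 + ½·2·1² = 36 cm; v ends 37 cm/s.
x(5) = 7 + Σ Δx = 119 cm.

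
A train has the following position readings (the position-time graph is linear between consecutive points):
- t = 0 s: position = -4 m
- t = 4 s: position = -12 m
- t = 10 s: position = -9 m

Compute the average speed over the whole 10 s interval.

1.1 m/s

Average speed = (total path length)/(elapsed time); on a piecewise-linear x-t graph the path length is Σ|Δx|.
0–4 s: |Δx| = |-12 − -4| = 8 m
4–10 s: |Δx| = |-9 − -12| = 3 m
Total path = 11 m; average speed = 11/10 = 1.1 m/s.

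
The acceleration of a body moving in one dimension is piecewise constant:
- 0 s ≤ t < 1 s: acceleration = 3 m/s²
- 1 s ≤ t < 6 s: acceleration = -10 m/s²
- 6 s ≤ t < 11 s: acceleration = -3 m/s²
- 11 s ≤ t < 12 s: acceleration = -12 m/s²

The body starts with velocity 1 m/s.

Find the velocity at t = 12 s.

Δv equals the area under the a-t graph; then v = v₀ + Δv.
0–1 s: 3 × 1 = 3 m/s
1–6 s: -10 × 5 = -50 m/s
6–11 s: -3 × 5 = -15 m/s
11–12 s: -12 × 1 = -12 m/s
Δv = -74 m/s, so v(12) = 1 + (-74) = -73 m/s.

-73 m/s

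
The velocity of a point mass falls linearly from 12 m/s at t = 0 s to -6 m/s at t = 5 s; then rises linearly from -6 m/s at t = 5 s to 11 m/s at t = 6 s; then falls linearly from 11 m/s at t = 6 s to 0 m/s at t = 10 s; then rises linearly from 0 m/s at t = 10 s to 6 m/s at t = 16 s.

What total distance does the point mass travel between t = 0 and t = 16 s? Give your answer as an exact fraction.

Distance (not displacement) is the total path length: add the absolute areas under v-t.
0–5 s: v = 0 at t = 10/3 s; triangle areas 20 + 5 = 25 m
5–6 s: v = 0 at t = 91/17 s; triangle areas 18/17 + 121/34 = 157/34 m
6–10 s: |½(11 + 0)(4)| = 22 m
10–16 s: |½(0 + 6)(6)| = 18 m
Total distance = 2367/34 m

2367/34 m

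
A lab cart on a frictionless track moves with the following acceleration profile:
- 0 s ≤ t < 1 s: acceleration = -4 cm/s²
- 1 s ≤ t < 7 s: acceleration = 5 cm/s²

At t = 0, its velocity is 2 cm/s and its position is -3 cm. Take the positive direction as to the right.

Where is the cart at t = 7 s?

75 cm

On each constant-a segment, Δv = aΔt and Δx = v₀Δt + ½aΔt²; chain segment to segment.
0–1 s: v starts 2 cm/s; Δx = 2·1 + ½·-4·1² = 0 cm; v ends -2 cm/s.
1–7 s: v starts -2 cm/s; Δx = -2·6 + ½·5·6² = 78 cm; v ends 28 cm/s.
x(7) = -3 + Σ Δx = 75 cm.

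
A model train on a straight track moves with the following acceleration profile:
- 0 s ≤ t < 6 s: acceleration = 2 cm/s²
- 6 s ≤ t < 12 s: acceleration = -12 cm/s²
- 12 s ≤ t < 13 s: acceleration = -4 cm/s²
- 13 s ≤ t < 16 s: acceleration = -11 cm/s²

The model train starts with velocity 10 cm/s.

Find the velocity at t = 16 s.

-87 cm/s

Δv equals the area under the a-t graph; then v = v₀ + Δv.
0–6 s: 2 × 6 = 12 cm/s
6–12 s: -12 × 6 = -72 cm/s
12–13 s: -4 × 1 = -4 cm/s
13–16 s: -11 × 3 = -33 cm/s
Δv = -97 cm/s, so v(16) = 10 + (-97) = -87 cm/s.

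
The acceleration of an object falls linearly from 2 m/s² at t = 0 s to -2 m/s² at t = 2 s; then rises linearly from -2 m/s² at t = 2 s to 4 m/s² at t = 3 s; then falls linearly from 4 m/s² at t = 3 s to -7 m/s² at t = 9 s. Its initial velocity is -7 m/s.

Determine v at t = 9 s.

-15 m/s

Δv equals the area under the a-t graph; then v = v₀ + Δv.
0–2 s: ½(2 + -2)(2) = 0 m/s
2–3 s: ½(-2 + 4)(1) = 1 m/s
3–9 s: ½(4 + -7)(6) = -9 m/s
Δv = -8 m/s, so v(9) = -7 + (-8) = -15 m/s.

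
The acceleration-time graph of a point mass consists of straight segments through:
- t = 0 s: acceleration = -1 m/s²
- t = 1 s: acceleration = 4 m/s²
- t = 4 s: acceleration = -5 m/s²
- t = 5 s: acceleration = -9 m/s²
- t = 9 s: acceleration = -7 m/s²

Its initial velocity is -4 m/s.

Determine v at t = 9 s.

Δv equals the area under the a-t graph; then v = v₀ + Δv.
0–1 s: ½(-1 + 4)(1) = 1.5 m/s
1–4 s: ½(4 + -5)(3) = -1.5 m/s
4–5 s: ½(-5 + -9)(1) = -7 m/s
5–9 s: ½(-9 + -7)(4) = -32 m/s
Δv = -39 m/s, so v(9) = -4 + (-39) = -43 m/s.

-43 m/s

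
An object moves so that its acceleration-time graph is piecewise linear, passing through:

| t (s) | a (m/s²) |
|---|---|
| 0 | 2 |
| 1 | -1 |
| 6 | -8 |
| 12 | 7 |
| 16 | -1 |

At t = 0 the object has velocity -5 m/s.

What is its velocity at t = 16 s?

Δv equals the area under the a-t graph; then v = v₀ + Δv.
0–1 s: ½(2 + -1)(1) = 0.5 m/s
1–6 s: ½(-1 + -8)(5) = -22.5 m/s
6–12 s: ½(-8 + 7)(6) = -3 m/s
12–16 s: ½(7 + -1)(4) = 12 m/s
Δv = -13 m/s, so v(16) = -5 + (-13) = -18 m/s.

-18 m/s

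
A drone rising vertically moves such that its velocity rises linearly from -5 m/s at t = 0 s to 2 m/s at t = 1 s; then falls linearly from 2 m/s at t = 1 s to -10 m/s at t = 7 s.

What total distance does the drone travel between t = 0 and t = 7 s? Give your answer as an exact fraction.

Distance (not displacement) is the total path length: add the absolute areas under v-t.
0–1 s: v = 0 at t = 5/7 s; triangle areas 25/14 + 2/7 = 29/14 m
1–7 s: v = 0 at t = 2 s; triangle areas 1 + 25 = 26 m
Total distance = 393/14 m

393/14 m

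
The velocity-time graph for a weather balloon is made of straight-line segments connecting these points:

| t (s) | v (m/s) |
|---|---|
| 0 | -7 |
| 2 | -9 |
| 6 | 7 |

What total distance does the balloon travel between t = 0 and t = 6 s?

Total distance travelled is ∫|v| dt — sum the magnitudes of each area piece.
0–2 s: |½(-7 + -9)(2)| = 16 m
2–6 s: v = 0 at t = 4.25 s; triangle areas 10.125 + 6.125 = 16.25 m
Total distance = 32.25 m

32.25 m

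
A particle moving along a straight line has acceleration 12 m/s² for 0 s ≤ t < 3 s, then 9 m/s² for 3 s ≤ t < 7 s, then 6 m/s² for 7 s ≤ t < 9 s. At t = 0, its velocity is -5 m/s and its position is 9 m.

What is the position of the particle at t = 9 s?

On each constant-a segment, Δv = aΔt and Δx = v₀Δt + ½aΔt²; chain segment to segment.
0–3 s: v starts -5 m/s; Δx = -5·3 + ½·12·3² = 39 m; v ends 31 m/s.
3–7 s: v starts 31 m/s; Δx = 31·4 + ½·9·4² = 196 m; v ends 67 m/s.
7–9 s: v starts 67 m/s; Δx = 67·2 + ½·6·2² = 146 m; v ends 79 m/s.
x(9) = 9 + Σ Δx = 390 m.

390 m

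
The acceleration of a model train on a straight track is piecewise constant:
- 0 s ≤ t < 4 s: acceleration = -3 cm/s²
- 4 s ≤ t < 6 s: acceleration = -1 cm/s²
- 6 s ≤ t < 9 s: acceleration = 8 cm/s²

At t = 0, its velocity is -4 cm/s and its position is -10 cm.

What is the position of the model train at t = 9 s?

-102 cm

On each constant-a segment, Δv = aΔt and Δx = v₀Δt + ½aΔt²; chain segment to segment.
0–4 s: v starts -4 cm/s; Δx = -4·4 + ½·-3·4² = -40 cm; v ends -16 cm/s.
4–6 s: v starts -16 cm/s; Δx = -16·2 + ½·-1·2² = -34 cm; v ends -18 cm/s.
6–9 s: v starts -18 cm/s; Δx = -18·3 + ½·8·3² = -18 cm; v ends 6 cm/s.
x(9) = -10 + Σ Δx = -102 cm.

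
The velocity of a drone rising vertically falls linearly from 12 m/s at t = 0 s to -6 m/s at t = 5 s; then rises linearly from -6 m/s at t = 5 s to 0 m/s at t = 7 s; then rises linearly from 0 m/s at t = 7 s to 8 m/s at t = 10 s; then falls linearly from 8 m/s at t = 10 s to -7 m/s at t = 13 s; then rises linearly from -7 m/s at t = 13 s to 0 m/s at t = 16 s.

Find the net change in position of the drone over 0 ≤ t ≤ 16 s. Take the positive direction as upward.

Net displacement equals the area under the velocity-time graph (areas below the axis count negative).
0–5 s: ½(12 + -6)(5) = 15 m
5–7 s: ½(-6 + 0)(2) = -6 m
7–10 s: ½(0 + 8)(3) = 12 m
10–13 s: ½(8 + -7)(3) = 1.5 m
13–16 s: ½(-7 + 0)(3) = -10.5 m
Net displacement = 12 m

12 m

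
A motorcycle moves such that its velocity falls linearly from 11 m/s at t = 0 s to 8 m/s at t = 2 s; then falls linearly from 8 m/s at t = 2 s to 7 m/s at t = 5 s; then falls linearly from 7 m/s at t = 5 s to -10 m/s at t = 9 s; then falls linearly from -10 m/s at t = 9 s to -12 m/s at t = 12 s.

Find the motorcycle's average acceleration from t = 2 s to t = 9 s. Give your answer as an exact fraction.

-18/7 m/s²

Average acceleration = Δv/Δt = (-10 − 8)/(9 − 2) = -18/7 m/s².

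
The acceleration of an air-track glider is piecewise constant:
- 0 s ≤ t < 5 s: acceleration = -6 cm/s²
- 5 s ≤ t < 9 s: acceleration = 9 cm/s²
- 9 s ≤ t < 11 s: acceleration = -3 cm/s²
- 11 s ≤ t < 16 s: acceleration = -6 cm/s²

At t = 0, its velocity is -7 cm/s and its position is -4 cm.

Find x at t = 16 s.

-308 cm

On each constant-a segment, Δv = aΔt and Δx = v₀Δt + ½aΔt²; chain segment to segment.
0–5 s: v starts -7 cm/s; Δx = -7·5 + ½·-6·5² = -110 cm; v ends -37 cm/s.
5–9 s: v starts -37 cm/s; Δx = -37·4 + ½·9·4² = -76 cm; v ends -1 cm/s.
9–11 s: v starts -1 cm/s; Δx = -1·2 + ½·-3·2² = -8 cm; v ends -7 cm/s.
11–16 s: v starts -7 cm/s; Δx = -7·5 + ½·-6·5² = -110 cm; v ends -37 cm/s.
x(16) = -4 + Σ Δx = -308 cm.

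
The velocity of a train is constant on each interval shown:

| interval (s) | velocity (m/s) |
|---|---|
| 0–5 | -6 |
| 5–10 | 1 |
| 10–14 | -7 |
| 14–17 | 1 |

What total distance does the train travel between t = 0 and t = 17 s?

66 m

Total distance travelled is ∫|v| dt — sum the magnitudes of each area piece.
0–5 s: |-6| × 5 = 30 m
5–10 s: |1| × 5 = 5 m
10–14 s: |-7| × 4 = 28 m
14–17 s: |1| × 3 = 3 m
Total distance = 66 m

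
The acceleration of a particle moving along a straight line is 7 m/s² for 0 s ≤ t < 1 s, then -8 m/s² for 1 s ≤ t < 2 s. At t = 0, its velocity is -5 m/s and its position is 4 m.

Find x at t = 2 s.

0.5 m

On each constant-a segment, Δv = aΔt and Δx = v₀Δt + ½aΔt²; chain segment to segment.
0–1 s: v starts -5 m/s; Δx = -5·1 + ½·7·1² = -1.5 m; v ends 2 m/s.
1–2 s: v starts 2 m/s; Δx = 2·1 + ½·-8·1² = -2 m; v ends -6 m/s.
x(2) = 4 + Σ Δx = 0.5 m.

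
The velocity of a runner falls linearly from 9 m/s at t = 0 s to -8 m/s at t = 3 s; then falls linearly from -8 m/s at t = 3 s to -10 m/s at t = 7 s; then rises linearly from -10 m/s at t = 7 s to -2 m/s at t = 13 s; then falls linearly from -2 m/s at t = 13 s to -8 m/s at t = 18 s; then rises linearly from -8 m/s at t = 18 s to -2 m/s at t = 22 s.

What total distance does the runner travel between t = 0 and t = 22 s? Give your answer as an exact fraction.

4413/34 m

Total distance travelled is ∫|v| dt — sum the magnitudes of each area piece.
0–3 s: v = 0 at t = 27/17 s; triangle areas 243/34 + 96/17 = 435/34 m
3–7 s: |½(-8 + -10)(4)| = 36 m
7–13 s: |½(-10 + -2)(6)| = 36 m
13–18 s: |½(-2 + -8)(5)| = 25 m
18–22 s: |½(-8 + -2)(4)| = 20 m
Total distance = 4413/34 m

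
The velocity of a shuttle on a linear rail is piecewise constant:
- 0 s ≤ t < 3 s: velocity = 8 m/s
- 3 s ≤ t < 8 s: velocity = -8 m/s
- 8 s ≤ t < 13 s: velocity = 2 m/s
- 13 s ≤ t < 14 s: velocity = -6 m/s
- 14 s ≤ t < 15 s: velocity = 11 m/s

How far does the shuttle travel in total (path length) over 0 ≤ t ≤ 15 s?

91 m

Distance (not displacement) is the total path length: add the absolute areas under v-t.
0–3 s: |8| × 3 = 24 m
3–8 s: |-8| × 5 = 40 m
8–13 s: |2| × 5 = 10 m
13–14 s: |-6| × 1 = 6 m
14–15 s: |11| × 1 = 11 m
Total distance = 91 m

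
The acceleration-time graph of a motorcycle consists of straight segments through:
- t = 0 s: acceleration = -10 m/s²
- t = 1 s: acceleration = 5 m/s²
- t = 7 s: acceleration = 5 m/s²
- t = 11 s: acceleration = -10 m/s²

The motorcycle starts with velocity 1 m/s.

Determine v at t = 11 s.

Δv equals the area under the a-t graph; then v = v₀ + Δv.
0–1 s: ½(-10 + 5)(1) = -2.5 m/s
1–7 s: 5 × 6 = 30 m/s
7–11 s: ½(5 + -10)(4) = -10 m/s
Δv = 17.5 m/s, so v(11) = 1 + (17.5) = 18.5 m/s.

18.5 m/s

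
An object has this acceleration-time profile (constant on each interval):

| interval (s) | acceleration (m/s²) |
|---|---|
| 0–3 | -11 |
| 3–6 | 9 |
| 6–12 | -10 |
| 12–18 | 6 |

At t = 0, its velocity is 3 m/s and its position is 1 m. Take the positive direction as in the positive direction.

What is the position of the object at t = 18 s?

On each constant-a segment, Δv = aΔt and Δx = v₀Δt + ½aΔt²; chain segment to segment.
0–3 s: v starts 3 m/s; Δx = 3·3 + ½·-11·3² = -40.5 m; v ends -30 m/s.
3–6 s: v starts -30 m/s; Δx = -30·3 + ½·9·3² = -49.5 m; v ends -3 m/s.
6–12 s: v starts -3 m/s; Δx = -3·6 + ½·-10·6² = -198 m; v ends -63 m/s.
12–18 s: v starts -63 m/s; Δx = -63·6 + ½·6·6² = -270 m; v ends -27 m/s.
x(18) = 1 + Σ Δx = -557 m.

-557 m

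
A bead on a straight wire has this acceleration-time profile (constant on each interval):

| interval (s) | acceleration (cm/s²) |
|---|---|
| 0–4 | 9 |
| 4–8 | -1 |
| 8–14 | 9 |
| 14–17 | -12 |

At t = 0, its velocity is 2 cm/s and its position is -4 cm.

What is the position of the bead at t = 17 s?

On each constant-a segment, Δv = aΔt and Δx = v₀Δt + ½aΔt²; chain segment to segment.
0–4 s: v starts 2 cm/s; Δx = 2·4 + ½·9·4² = 80 cm; v ends 38 cm/s.
4–8 s: v starts 38 cm/s; Δx = 38·4 + ½·-1·4² = 144 cm; v ends 34 cm/s.
8–14 s: v starts 34 cm/s; Δx = 34·6 + ½·9·6² = 366 cm; v ends 88 cm/s.
14–17 s: v starts 88 cm/s; Δx = 88·3 + ½·-12·3² = 210 cm; v ends 52 cm/s.
x(17) = -4 + Σ Δx = 796 cm.

796 cm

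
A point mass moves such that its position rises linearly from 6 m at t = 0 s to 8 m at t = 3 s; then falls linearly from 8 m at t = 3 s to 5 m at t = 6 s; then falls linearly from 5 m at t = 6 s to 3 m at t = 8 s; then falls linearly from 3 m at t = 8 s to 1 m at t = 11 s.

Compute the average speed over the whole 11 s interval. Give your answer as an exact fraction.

9/11 m/s

Average speed = (total path length)/(elapsed time); on a piecewise-linear x-t graph the path length is Σ|Δx|.
0–3 s: |Δx| = |8 − 6| = 2 m
3–6 s: |Δx| = |5 − 8| = 3 m
6–8 s: |Δx| = |3 − 5| = 2 m
8–11 s: |Δx| = |1 − 3| = 2 m
Total path = 9 m; average speed = 9/11 = 9/11 m/s.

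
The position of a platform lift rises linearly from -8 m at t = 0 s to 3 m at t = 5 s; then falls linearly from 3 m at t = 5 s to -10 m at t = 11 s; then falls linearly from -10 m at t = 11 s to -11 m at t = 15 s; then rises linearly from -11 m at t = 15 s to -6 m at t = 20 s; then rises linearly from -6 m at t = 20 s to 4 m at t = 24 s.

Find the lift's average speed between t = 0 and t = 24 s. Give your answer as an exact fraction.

Average speed = (total path length)/(elapsed time); on a piecewise-linear x-t graph the path length is Σ|Δx|.
0–5 s: |Δx| = |3 − -8| = 11 m
5–11 s: |Δx| = |-10 − 3| = 13 m
11–15 s: |Δx| = |-11 − -10| = 1 m
15–20 s: |Δx| = |-6 − -11| = 5 m
20–24 s: |Δx| = |4 − -6| = 10 m
Total path = 40 m; average speed = 40/24 = 5/3 m/s.

5/3 m/s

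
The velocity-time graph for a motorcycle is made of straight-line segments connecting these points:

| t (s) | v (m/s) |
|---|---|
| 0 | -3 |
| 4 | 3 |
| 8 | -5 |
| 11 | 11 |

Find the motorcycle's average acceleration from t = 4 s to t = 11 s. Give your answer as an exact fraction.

8/7 m/s²

Average acceleration = Δv/Δt = (11 − 3)/(11 − 4) = 8/7 m/s².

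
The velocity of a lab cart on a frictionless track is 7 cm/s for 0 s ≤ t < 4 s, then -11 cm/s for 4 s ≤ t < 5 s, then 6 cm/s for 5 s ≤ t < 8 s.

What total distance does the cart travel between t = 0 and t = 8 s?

Distance (not displacement) is the total path length: add the absolute areas under v-t.
0–4 s: |7| × 4 = 28 cm
4–5 s: |-11| × 1 = 11 cm
5–8 s: |6| × 3 = 18 cm
Total distance = 57 cm

57 cm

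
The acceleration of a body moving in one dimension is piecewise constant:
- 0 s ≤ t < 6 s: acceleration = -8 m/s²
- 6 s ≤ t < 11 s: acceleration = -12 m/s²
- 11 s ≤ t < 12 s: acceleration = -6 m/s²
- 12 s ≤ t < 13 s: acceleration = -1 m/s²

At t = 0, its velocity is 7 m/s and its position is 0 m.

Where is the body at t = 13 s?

On each constant-a segment, Δv = aΔt and Δx = v₀Δt + ½aΔt²; chain segment to segment.
0–6 s: v starts 7 m/s; Δx = 7·6 + ½·-8·6² = -102 m; v ends -41 m/s.
6–11 s: v starts -41 m/s; Δx = -41·5 + ½·-12·5² = -355 m; v ends -101 m/s.
11–12 s: v starts -101 m/s; Δx = -101·1 + ½·-6·1² = -104 m; v ends -107 m/s.
12–13 s: v starts -107 m/s; Δx = -107·1 + ½·-1·1² = -107.5 m; v ends -108 m/s.
x(13) = 0 + Σ Δx = -668.5 m.

-668.5 m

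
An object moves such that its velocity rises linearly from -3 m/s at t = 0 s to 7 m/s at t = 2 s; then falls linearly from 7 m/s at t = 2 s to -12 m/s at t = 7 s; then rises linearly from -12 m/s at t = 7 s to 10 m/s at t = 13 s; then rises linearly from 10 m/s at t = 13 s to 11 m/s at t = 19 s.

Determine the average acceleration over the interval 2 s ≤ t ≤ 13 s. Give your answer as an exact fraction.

Average acceleration = Δv/Δt = (10 − 7)/(13 − 2) = 3/11 m/s².

3/11 m/s²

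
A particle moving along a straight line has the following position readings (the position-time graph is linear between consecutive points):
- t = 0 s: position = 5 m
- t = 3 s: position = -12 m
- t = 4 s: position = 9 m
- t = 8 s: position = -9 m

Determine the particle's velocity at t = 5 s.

Velocity is the slope of the x-t graph on 4–8 s: (-9 − 9)/(8 − 4) = -4.5 m/s.

-4.5 m/s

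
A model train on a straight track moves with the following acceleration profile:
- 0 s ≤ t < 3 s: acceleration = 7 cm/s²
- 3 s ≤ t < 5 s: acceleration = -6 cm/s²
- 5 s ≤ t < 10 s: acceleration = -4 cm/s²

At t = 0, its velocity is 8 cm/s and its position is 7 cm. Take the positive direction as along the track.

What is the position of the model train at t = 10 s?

143.5 cm

On each constant-a segment, Δv = aΔt and Δx = v₀Δt + ½aΔt²; chain segment to segment.
0–3 s: v starts 8 cm/s; Δx = 8·3 + ½·7·3² = 55.5 cm; v ends 29 cm/s.
3–5 s: v starts 29 cm/s; Δx = 29·2 + ½·-6·2² = 46 cm; v ends 17 cm/s.
5–10 s: v starts 17 cm/s; Δx = 17·5 + ½·-4·5² = 35 cm; v ends -3 cm/s.
x(10) = 7 + Σ Δx = 143.5 cm.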